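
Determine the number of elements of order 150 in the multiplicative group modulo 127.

0

φ(127) = 127 − 1 = 126 = 2 · 3^2 · 7.
Since (Z/127Z)^× is cyclic of order 126, the number of elements of order d is φ(d) when d | 126 and 0 otherwise.
150 does not divide 126, so no element of (Z/127Z)^× has order 150.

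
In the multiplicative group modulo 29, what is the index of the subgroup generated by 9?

2

By Lagrange's theorem, ord_29(9) divides φ(29) = 29 − 1 = 28 = 2^2 · 7.
Divisors of 28: 1, 2, 4, 7, 14, 28.
Check 9^d mod 29 for each divisor in increasing order:
9^1 ≡ 9 (mod 29)
9^2 ≡ 23 (mod 29)
9^4 ≡ 7 (mod 29)
9^7 ≡ 28 (mod 29)
9^14 ≡ 1 (mod 29) ✓
Thus |⟨9⟩| = ord(9) = 14.
[(Z/29Z)^× : ⟨9⟩] = 28/14 = 2.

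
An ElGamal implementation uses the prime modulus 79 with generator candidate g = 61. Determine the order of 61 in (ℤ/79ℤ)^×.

ord(61) | φ(79) = 79 − 1 = 78 = 2 · 3 · 13.
Divisors of 78: 1, 2, 3, 6, 13, 26, 39, 78.
Evaluate successive powers at the divisors of 78:
61^1 ≡ 61 (mod 79)
61^2 ≡ 8 (mod 79)
61^3 ≡ 14 (mod 79)
61^6 ≡ 38 (mod 79)
61^13 ≡ 78 (mod 79)
61^26 ≡ 1 (mod 79) ✓
So ord_79(61) = 26.

26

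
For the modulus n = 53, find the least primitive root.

φ(53) = 53 − 1 = 52 = 2^2 · 13.
g is a primitive root iff g^(52/q) ≢ 1 (mod 53) for each prime q ∈ {2, 13}.
g = 2: 2^26 ≡ 52; 2^4 ≡ 16 — none is 1, so 2 is a primitive root.
So 2 is the smallest generator of (Z/53Z)^×.

2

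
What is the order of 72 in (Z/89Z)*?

By Lagrange's theorem, ord_89(72) divides φ(89) = 89 − 1 = 88 = 2^3 · 11.
Divisors of 88: 1, 2, 4, 8, 11, 22, 44, 88.
Check 72^d mod 89 for each divisor in increasing order:
72^1 ≡ 72
72^2 ≡ 22
72^4 ≡ 39
72^8 ≡ 8
72^11 ≡ 34
72^22 ≡ 88
72^44 ≡ 1
The smallest such exponent is 44, so the order of 72 is 44.

44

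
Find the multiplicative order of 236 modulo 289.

Since 236 ∈ (Z/289Z)^×, its order divides φ(289) = φ(17^2) = 17·(17−1) = 272 = 2^4 · 17.
Divisors of 272: 1, 2, 4, 8, 16, 17, 34, 68, 136, 272.
Compute 236^d (mod 289) for the divisors d until we hit 1:
236^1 ≡ 236
236^2 ≡ 208
236^4 ≡ 203
236^8 ≡ 171
236^16 ≡ 52
236^17 ≡ 134
236^34 ≡ 38
236^68 ≡ 288
236^136 ≡ 1
The smallest such exponent is 136, so the order of 236 is 136.

136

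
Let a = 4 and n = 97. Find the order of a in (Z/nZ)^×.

24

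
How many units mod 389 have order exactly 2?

1

φ(389) = 389 − 1 = 388 = 2^2 · 97.
In a cyclic group of order 388, there are φ(d) elements of order d for each divisor d of 388, and zero for non-divisors.
2 | 388, and φ(2) = 2 − 1 = 1.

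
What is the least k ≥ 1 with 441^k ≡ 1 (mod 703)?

9

By Lagrange's theorem, ord_703(441) divides φ(703) = φ(19·37) = (19−1)·(37−1) = 18·36 = 648 = 2^3 · 3^4.
Divisors of 648: 1, 2, 3, 4, 6, 8, 9, 12, 18, 24, 27, 36, 54, 72, 81, 108, 162, 216, 324, 648.
Compute 441^d (mod 703) for the divisors d until we hit 1:
441^1 ≡ 441 (mod 703)
441^2 ≡ 453 (mod 703)
441^3 ≡ 121 (mod 703)
441^4 ≡ 636 (mod 703)
441^6 ≡ 581 (mod 703)
441^8 ≡ 271 (mod 703)
441^9 ≡ 1 (mod 703) ✓
Therefore the multiplicative order of 441 modulo 703 is 9.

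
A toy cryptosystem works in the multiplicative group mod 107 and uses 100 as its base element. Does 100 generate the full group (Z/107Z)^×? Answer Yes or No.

No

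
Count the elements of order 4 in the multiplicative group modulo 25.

φ(25) = φ(5^2) = 5·(5−1) = 20 = 2^2 · 5.
(Z/25Z)^× is cyclic (|G| = 20); a cyclic group of order m has exactly φ(d) elements of each order d | m, and none otherwise.
4 = 2^2 divides 20, and φ(4) = 2.

2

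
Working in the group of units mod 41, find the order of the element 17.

ord(17) | φ(41) = 41 − 1 = 40 = 2^3 · 5.
Divisors of 40: 1, 2, 4, 5, 8, 10, 20, 40.
Check 17^d mod 41 for each divisor in increasing order:
17^1 ≡ 17
17^2 ≡ 2
17^4 ≡ 4
17^5 ≡ 27
17^8 ≡ 16
17^10 ≡ 32
17^20 ≡ 40
17^40 ≡ 1
So ord_41(17) = 40.

40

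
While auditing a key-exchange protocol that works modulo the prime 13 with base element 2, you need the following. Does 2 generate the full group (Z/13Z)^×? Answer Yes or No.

Yes

φ(13) = 13 − 1 = 12 = 2^2 · 3.
It suffices to check that the order of 2 is not a proper divisor of 12: compute 2^(12/q) for q ∈ {2, 3}.
2^6 ≡ 12 (mod 13)  [q = 2: ≢ 1 ✓]
2^4 ≡ 3 (mod 13)  [q = 3: ≢ 1 ✓]
None equal 1, so ord_13(2) = 12: 2 is a primitive root.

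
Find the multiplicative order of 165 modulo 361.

342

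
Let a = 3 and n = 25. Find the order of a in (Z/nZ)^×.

By Lagrange's theorem, ord_25(3) divides φ(25) = φ(5^2) = 5·(5−1) = 20 = 2^2 · 5.
Divisors of 20: 1, 2, 4, 5, 10, 20.
Compute 3^d (mod 25) for the divisors d until we hit 1:
3^1 ≡ 3
3^2 ≡ 9
3^4 ≡ 6
3^5 ≡ 18
3^10 ≡ 24
3^20 ≡ 1
Hence ord(3) = 20.

20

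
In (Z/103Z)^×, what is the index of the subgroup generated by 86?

1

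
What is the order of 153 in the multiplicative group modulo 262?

ord(153) | φ(262) = φ(2)·φ(131) = 1·130 = 130 = 2 · 5 · 13.
Divisors of 130: 1, 2, 5, 10, 13, 26, 65, 130.
Check 153^d mod 262 for each divisor in increasing order:
153^1 ≡ 153 (mod 262)
153^2 ≡ 91 (mod 262)
153^5 ≡ 223 (mod 262)
153^10 ≡ 211 (mod 262)
153^13 ≡ 209 (mod 262)
153^26 ≡ 189 (mod 262)
153^65 ≡ 261 (mod 262)
153^130 ≡ 1 (mod 262) ✓
The smallest such exponent is 130, so the order of 153 is 130.

130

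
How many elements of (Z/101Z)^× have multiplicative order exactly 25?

φ(101) = 101 − 1 = 100 = 2^2 · 5^2.
(Z/101Z)^× is cyclic (|G| = 100); a cyclic group of order m has exactly φ(d) elements of each order d | m, and none otherwise.
25 = 5^2 divides 100, and φ(25) = 20.

20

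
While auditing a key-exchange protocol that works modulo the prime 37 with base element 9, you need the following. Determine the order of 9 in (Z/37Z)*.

9

By Lagrange's theorem, ord_37(9) divides φ(37) = 37 − 1 = 36 = 2^2 · 3^2.
Divisors of 36: 1, 2, 3, 4, 6, 9, 12, 18, 36.
Test each divisor d:
9^1 ≡ 9 (mod 37)
9^2 ≡ 7 (mod 37)
9^3 ≡ 26 (mod 37)
9^4 ≡ 12 (mod 37)
9^6 ≡ 10 (mod 37)
9^9 ≡ 1 (mod 37) ✓
Hence ord(9) = 9.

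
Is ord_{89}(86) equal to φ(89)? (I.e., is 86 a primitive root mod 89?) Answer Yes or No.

Yes

φ(89) = 89 − 1 = 88 = 2^3 · 11.
It suffices to check that the order of 86 is not a proper divisor of 88: compute 86^(88/q) for q ∈ {2, 11}.
86^44 ≡ 88 (mod 89)  [q = 2: ≢ 1 ✓]
86^8 ≡ 64 (mod 89)  [q = 11: ≢ 1 ✓]
None equal 1, so ord_89(86) = 88: 86 is a primitive root.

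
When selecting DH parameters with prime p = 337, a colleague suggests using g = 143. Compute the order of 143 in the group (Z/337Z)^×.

336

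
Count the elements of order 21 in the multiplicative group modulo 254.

12

φ(254) = φ(2)·φ(127) = 1·126 = 126 = 2 · 3^2 · 7.
(Z/254Z)^× is cyclic (|G| = 126); a cyclic group of order m has exactly φ(d) elements of each order d | m, and none otherwise.
21 = 3 · 7 divides 126, and φ(21) = 12.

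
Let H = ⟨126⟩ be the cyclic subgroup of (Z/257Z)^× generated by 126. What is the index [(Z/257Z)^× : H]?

1

Since 126 ∈ (Z/257Z)^×, its order divides φ(257) = 257 − 1 = 256 = 2^8.
Divisors of 256: 1, 2, 4, 8, 16, 32, 64, 128, 256.
Test each divisor d:
126^1 ≡ 126 (mod 257)
126^2 ≡ 199 (mod 257)
126^4 ≡ 23 (mod 257)
126^8 ≡ 15 (mod 257)
126^16 ≡ 225 (mod 257)
126^32 ≡ 253 (mod 257)
126^64 ≡ 16 (mod 257)
126^128 ≡ 256 (mod 257)
126^256 ≡ 1 (mod 257) ✓
The order of 126 is 256, so the subgroup it generates has 256 elements.
The index is φ(257) / ord(126) = 256 / 256 = 1.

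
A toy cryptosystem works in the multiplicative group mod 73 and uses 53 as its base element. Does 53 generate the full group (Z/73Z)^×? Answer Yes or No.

Yes

φ(73) = 73 − 1 = 72 = 2^3 · 3^2.
Test 53^(72/q) mod 73 for each prime factor q of 72:
53^36 ≡ 72 (mod 73)  [q = 2: ≢ 1 ✓]
53^24 ≡ 64 (mod 73)  [q = 3: ≢ 1 ✓]
None equal 1, so ord_73(53) = 72: 53 is a primitive root.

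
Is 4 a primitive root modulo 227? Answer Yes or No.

No

φ(227) = 227 − 1 = 226 = 2 · 113.
Test 4^(226/q) mod 227 for each prime factor q of 226:
4^113 ≡ 1 (mod 227)  [q = 2: ≡ 1 ✗]
4^2 ≡ 16 (mod 227)  [q = 113: ≢ 1 ✓]
The check at q = 2 fails, so 4 generates a proper subgroup.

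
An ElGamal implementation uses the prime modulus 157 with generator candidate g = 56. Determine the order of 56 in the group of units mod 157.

26

Since 56 ∈ (Z/157Z)^×, its order divides φ(157) = 157 − 1 = 156 = 2^2 · 3 · 13.
Divisors of 156: 1, 2, 3, 4, 6, 12, 13, 26, 39, 52, 78, 156.
Evaluate successive powers at the divisors of 156:
56^1 ≡ 56
56^2 ≡ 153
56^3 ≡ 90
56^4 ≡ 16
56^6 ≡ 93
56^12 ≡ 14
56^13 ≡ 156
56^26 ≡ 1
The smallest such exponent is 26, so the order of 56 is 26.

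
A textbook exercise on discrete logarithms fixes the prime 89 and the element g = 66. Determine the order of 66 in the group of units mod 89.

By Lagrange's theorem, ord_89(66) divides φ(89) = 89 − 1 = 88 = 2^3 · 11.
Divisors of 88: 1, 2, 4, 8, 11, 22, 44, 88.
Test each divisor d:
66^1 ≡ 66
66^2 ≡ 84
66^4 ≡ 25
66^8 ≡ 2
66^11 ≡ 52
66^22 ≡ 34
66^44 ≡ 88
66^88 ≡ 1
So ord_89(66) = 88.

88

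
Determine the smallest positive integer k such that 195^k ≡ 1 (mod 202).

By Lagrange's theorem, ord_202(195) divides φ(202) = φ(2)·φ(101) = 1·100 = 100 = 2^2 · 5^2.
Divisors of 100: 1, 2, 4, 5, 10, 20, 25, 50, 100.
Test each divisor d:
195^1 ≡ 195 (mod 202)
195^2 ≡ 49 (mod 202)
195^4 ≡ 179 (mod 202)
195^5 ≡ 161 (mod 202)
195^10 ≡ 65 (mod 202)
195^20 ≡ 185 (mod 202)
195^25 ≡ 91 (mod 202)
195^50 ≡ 201 (mod 202)
195^100 ≡ 1 (mod 202) ✓
The smallest such exponent is 100, so the order of 195 is 100.

100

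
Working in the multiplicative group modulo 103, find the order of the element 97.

51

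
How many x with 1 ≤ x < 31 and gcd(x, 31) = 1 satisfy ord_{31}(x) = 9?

φ(31) = 31 − 1 = 30 = 2 · 3 · 5.
In a cyclic group of order 30, there are φ(d) elements of order d for each divisor d of 30, and zero for non-divisors.
9 does not divide 30, so no element of (Z/31Z)^× has order 9.

0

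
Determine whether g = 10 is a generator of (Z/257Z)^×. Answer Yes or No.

Yes

φ(257) = 257 − 1 = 256 = 2^8.
Test 10^(256/q) mod 257 for each prime factor q of 256:
10^128 ≡ 256 (mod 257)  [q = 2: ≢ 1 ✓]
None equal 1, so ord_257(10) = 256: 10 is a primitive root.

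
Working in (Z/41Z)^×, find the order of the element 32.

4

By Lagrange's theorem, ord_41(32) divides φ(41) = 41 − 1 = 40 = 2^3 · 5.
Divisors of 40: 1, 2, 4, 5, 8, 10, 20, 40.
Test each divisor d:
32^1 ≡ 32 (mod 41)
32^2 ≡ 40 (mod 41)
32^4 ≡ 1 (mod 41) ✓
So ord_41(32) = 4.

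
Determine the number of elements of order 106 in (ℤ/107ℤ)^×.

52

φ(107) = 107 − 1 = 106 = 2 · 53.
Since (Z/107Z)^× is cyclic of order 106, the number of elements of order d is φ(d) when d | 106 and 0 otherwise.
106 = 2 · 53 divides 106, and φ(106) = 52.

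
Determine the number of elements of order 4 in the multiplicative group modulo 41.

φ(41) = 41 − 1 = 40 = 2^3 · 5.
Since (Z/41Z)^× is cyclic of order 40, the number of elements of order d is φ(d) when d | 40 and 0 otherwise.
4 = 2^2 divides 40, and φ(4) = 2.

2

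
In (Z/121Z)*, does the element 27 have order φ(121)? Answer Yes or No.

φ(121) = φ(11^2) = 11·(11−1) = 110 = 2 · 5 · 11.
Test 27^(110/q) mod 121 for each prime factor q of 110:
27^55 ≡ 1 (mod 121)  [q = 2: ≡ 1 ✗]
27^22 ≡ 3 (mod 121)  [q = 5: ≢ 1 ✓]
27^10 ≡ 1 (mod 121)  [q = 11: ≡ 1 ✗]
The check at q = 2 fails, so 27 generates a proper subgroup.

No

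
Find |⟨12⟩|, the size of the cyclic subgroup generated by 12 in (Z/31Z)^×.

30

The order of 12 must divide φ(31) = 31 − 1 = 30 = 2 · 3 · 5.
Divisors of 30: 1, 2, 3, 5, 6, 10, 15, 30.
Compute 12^d (mod 31) for the divisors d until we hit 1:
12^1 ≡ 12 (mod 31)
12^2 ≡ 20 (mod 31)
12^3 ≡ 23 (mod 31)
12^5 ≡ 26 (mod 31)
12^6 ≡ 2 (mod 31)
12^10 ≡ 25 (mod 31)
12^15 ≡ 30 (mod 31)
12^30 ≡ 1 (mod 31) ✓
Therefore the multiplicative order of 12 modulo 31 is 30.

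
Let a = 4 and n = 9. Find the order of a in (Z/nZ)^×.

Since 4 ∈ (Z/9Z)^×, its order divides φ(9) = φ(3^2) = 3·(3−1) = 6 = 2 · 3.
Divisors of 6: 1, 2, 3, 6.
Test each divisor d:
4^1 ≡ 4
4^2 ≡ 7
4^3 ≡ 1
So ord_9(4) = 3.

3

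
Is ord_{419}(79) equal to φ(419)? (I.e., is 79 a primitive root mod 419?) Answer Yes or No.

No

φ(419) = 419 − 1 = 418 = 2 · 11 · 19.
It suffices to check that the order of 79 is not a proper divisor of 418: compute 79^(418/q) for q ∈ {2, 11, 19}.
79^209 ≡ 1 (mod 419)  [q = 2: ≡ 1 ✗]
79^38 ≡ 59 (mod 419)  [q = 11: ≢ 1 ✓]
79^22 ≡ 7 (mod 419)  [q = 19: ≢ 1 ✓]
The check at q = 2 fails, so 79 generates a proper subgroup.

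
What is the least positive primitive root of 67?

φ(67) = 67 − 1 = 66 = 2 · 3 · 11.
g is a primitive root iff g^(66/q) ≢ 1 (mod 67) for each prime q ∈ {2, 3, 11}.
g = 2: 2^33 ≡ 66; 2^22 ≡ 37; 2^6 ≡ 64 — none is 1, so 2 is a primitive root.
Hence the least primitive root of 67 is 2.

2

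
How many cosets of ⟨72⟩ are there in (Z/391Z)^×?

8

The order of 72 must divide φ(391) = φ(17·23) = (17−1)·(23−1) = 16·22 = 352 = 2^5 · 11.
Divisors of 352: 1, 2, 4, 8, 11, 16, 22, 32, 44, 88, 176, 352.
Evaluate successive powers at the divisors of 352:
72^1 ≡ 72
72^2 ≡ 101
72^4 ≡ 35
72^8 ≡ 52
72^11 ≡ 47
72^16 ≡ 358
72^22 ≡ 254
72^32 ≡ 307
72^44 ≡ 1
Thus |⟨72⟩| = ord(72) = 44.
[(Z/391Z)^× : ⟨72⟩] = 352/44 = 8.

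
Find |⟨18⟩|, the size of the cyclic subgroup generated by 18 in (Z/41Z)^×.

5

ord(18) | φ(41) = 41 − 1 = 40 = 2^3 · 5.
Divisors of 40: 1, 2, 4, 5, 8, 10, 20, 40.
Test each divisor d:
18^1 ≡ 18
18^2 ≡ 37
18^4 ≡ 16
18^5 ≡ 1
Therefore the multiplicative order of 18 modulo 41 is 5.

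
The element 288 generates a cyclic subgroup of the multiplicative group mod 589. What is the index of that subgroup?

6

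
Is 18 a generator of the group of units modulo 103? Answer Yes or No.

φ(103) = 103 − 1 = 102 = 2 · 3 · 17.
Test 18^(102/q) mod 103 for each prime factor q of 102:
18^51 ≡ 1 (mod 103)  [q = 2: ≡ 1 ✗]
18^34 ≡ 46 (mod 103)  [q = 3: ≢ 1 ✓]
18^6 ≡ 79 (mod 103)  [q = 17: ≢ 1 ✓]
Since 18^51 ≡ 1, the order of 18 divides 51 < 102, so 18 is not a primitive root.

No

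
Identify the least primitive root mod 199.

3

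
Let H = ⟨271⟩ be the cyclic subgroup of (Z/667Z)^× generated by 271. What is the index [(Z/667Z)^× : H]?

2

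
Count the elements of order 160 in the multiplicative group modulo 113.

0

φ(113) = 113 − 1 = 112 = 2^4 · 7.
(Z/113Z)^× is cyclic (|G| = 112); a cyclic group of order m has exactly φ(d) elements of each order d | m, and none otherwise.
Since 160 ∤ 112, the count is 0.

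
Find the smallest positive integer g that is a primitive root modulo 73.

φ(73) = 73 − 1 = 72 = 2^3 · 3^2.
Test candidates g = 2, 3, … against the prime factors q ∈ {2, 3} of φ(73): g is a generator iff g^(72/q) ≢ 1 for every such q.
g = 2: 2^36 ≡ 1 — hits 1, so not a primitive root.
g = 3: 3^36 ≡ 1 — hits 1, so not a primitive root.
g = 4: 4^36 ≡ 1 — hits 1, so not a primitive root.
g = 5: 5^36 ≡ 72; 5^24 ≡ 8 — none is 1, so 5 is a primitive root.
Hence the least primitive root of 73 is 5.

5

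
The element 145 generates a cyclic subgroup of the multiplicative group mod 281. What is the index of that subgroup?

2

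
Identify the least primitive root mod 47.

5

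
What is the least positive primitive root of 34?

3

φ(34) = φ(2)·φ(17) = 1·16 = 16 = 2^4.
g is a primitive root iff g^(16/q) ≢ 1 (mod 34) for each prime q ∈ {2}.
g = 2: gcd(2, 34) = 2 > 1, not a unit — skip.
g = 3: 3^8 ≡ 33 — none is 1, so 3 is a primitive root.
The smallest primitive root modulo 34 is 3.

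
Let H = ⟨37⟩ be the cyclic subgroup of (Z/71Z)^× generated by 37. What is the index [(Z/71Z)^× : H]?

ord(37) | φ(71) = 71 − 1 = 70 = 2 · 5 · 7.
Divisors of 70: 1, 2, 5, 7, 10, 14, 35, 70.
Check 37^d mod 71 for each divisor in increasing order:
37^1 ≡ 37 (mod 71)
37^2 ≡ 20 (mod 71)
37^5 ≡ 32 (mod 71)
37^7 ≡ 1 (mod 71) ✓
So ord_71(37) = 7, hence |⟨37⟩| = 7.
[(Z/71Z)^× : ⟨37⟩] = 70/7 = 10.

10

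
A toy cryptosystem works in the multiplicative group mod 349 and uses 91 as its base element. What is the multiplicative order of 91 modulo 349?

ord(91) | φ(349) = 349 − 1 = 348 = 2^2 · 3 · 29.
Divisors of 348: 1, 2, 3, 4, 6, 12, 29, 58, 87, 116, 174, 348.
Check 91^d mod 349 for each divisor in increasing order:
91^1 ≡ 91 (mod 349)
91^2 ≡ 254 (mod 349)
91^3 ≡ 80 (mod 349)
91^4 ≡ 300 (mod 349)
91^6 ≡ 118 (mod 349)
91^12 ≡ 313 (mod 349)
91^29 ≡ 227 (mod 349)
91^58 ≡ 226 (mod 349)
91^87 ≡ 348 (mod 349)
91^116 ≡ 122 (mod 349)
91^174 ≡ 1 (mod 349) ✓
So ord_349(91) = 174.

174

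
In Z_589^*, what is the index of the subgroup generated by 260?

6

Since 260 ∈ (Z/589Z)^×, its order divides φ(589) = φ(19·31) = (19−1)·(31−1) = 18·30 = 540 = 2^2 · 3^3 · 5.
Divisors of 540: 1, 2, 3, 4, 5, 6, 9, 10, 12, 15, 18, 20, 27, 30, 36, 45, 54, 60, 90, 108, 135, 180, 270, 540.
Evaluate successive powers at the divisors of 540:
260^1 ≡ 260 (mod 589)
260^2 ≡ 454 (mod 589)
260^3 ≡ 240 (mod 589)
260^4 ≡ 555 (mod 589)
260^5 ≡ 584 (mod 589)
260^6 ≡ 467 (mod 589)
260^9 ≡ 170 (mod 589)
260^10 ≡ 25 (mod 589)
260^12 ≡ 159 (mod 589)
260^15 ≡ 464 (mod 589)
260^18 ≡ 39 (mod 589)
260^20 ≡ 36 (mod 589)
260^27 ≡ 151 (mod 589)
260^30 ≡ 311 (mod 589)
260^36 ≡ 343 (mod 589)
260^45 ≡ 588 (mod 589)
260^54 ≡ 419 (mod 589)
260^60 ≡ 125 (mod 589)
260^90 ≡ 1 (mod 589) ✓
The order of 260 is 90, so the subgroup it generates has 90 elements.
The index is φ(589) / ord(260) = 540 / 90 = 6.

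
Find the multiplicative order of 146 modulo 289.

272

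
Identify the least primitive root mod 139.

φ(139) = 139 − 1 = 138 = 2 · 3 · 23.
g is a primitive root iff g^(138/q) ≢ 1 (mod 139) for each prime q ∈ {2, 3, 23}.
g = 2: 2^69 ≡ 138; 2^46 ≡ 96; 2^6 ≡ 64 — none is 1, so 2 is a primitive root.
The smallest primitive root modulo 139 is 2.

2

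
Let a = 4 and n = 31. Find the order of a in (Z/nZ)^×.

5

ord(4) | φ(31) = 31 − 1 = 30 = 2 · 3 · 5.
Divisors of 30: 1, 2, 3, 5, 6, 10, 15, 30.
Check 4^d mod 31 for each divisor in increasing order:
4^1 ≡ 4 (mod 31)
4^2 ≡ 16 (mod 31)
4^3 ≡ 2 (mod 31)
4^5 ≡ 1 (mod 31) ✓
Hence ord(4) = 5.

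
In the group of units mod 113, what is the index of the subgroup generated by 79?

1

ord(79) | φ(113) = 113 − 1 = 112 = 2^4 · 7.
Divisors of 112: 1, 2, 4, 7, 8, 14, 16, 28, 56, 112.
Compute 79^d (mod 113) for the divisors d until we hit 1:
79^1 ≡ 79 (mod 113)
79^2 ≡ 26 (mod 113)
79^4 ≡ 111 (mod 113)
79^7 ≡ 73 (mod 113)
79^8 ≡ 4 (mod 113)
79^14 ≡ 18 (mod 113)
79^16 ≡ 16 (mod 113)
79^28 ≡ 98 (mod 113)
79^56 ≡ 112 (mod 113)
79^112 ≡ 1 (mod 113) ✓
So ord_113(79) = 112, hence |⟨79⟩| = 112.
Index = |(Z/113Z)^×| / |⟨79⟩| = 112 / 112 = 1.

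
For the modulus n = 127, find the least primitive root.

φ(127) = 127 − 1 = 126 = 2 · 3^2 · 7.
Test candidates g = 2, 3, … against the prime factors q ∈ {2, 3, 7} of φ(127): g is a generator iff g^(126/q) ≢ 1 for every such q.
g = 2: 2^63 ≡ 1 — hits 1, so not a primitive root.
g = 3: 3^63 ≡ 126; 3^42 ≡ 107; 3^18 ≡ 4 — none is 1, so 3 is a primitive root.
Hence the least primitive root of 127 is 3.

3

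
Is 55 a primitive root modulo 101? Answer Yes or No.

Yes

φ(101) = 101 − 1 = 100 = 2^2 · 5^2.
Test 55^(100/q) mod 101 for each prime factor q of 100:
55^50 ≡ 100 (mod 101)  [q = 2: ≢ 1 ✓]
55^20 ≡ 36 (mod 101)  [q = 5: ≢ 1 ✓]
None equal 1, so ord_101(55) = 100: 55 is a primitive root.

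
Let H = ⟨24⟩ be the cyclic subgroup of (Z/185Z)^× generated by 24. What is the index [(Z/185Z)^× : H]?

4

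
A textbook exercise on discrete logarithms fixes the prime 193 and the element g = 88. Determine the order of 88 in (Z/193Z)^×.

Since 88 ∈ (Z/193Z)^×, its order divides φ(193) = 193 − 1 = 192 = 2^6 · 3.
Divisors of 192: 1, 2, 3, 4, 6, 8, 12, 16, 24, 32, 48, 64, 96, 192.
Evaluate successive powers at the divisors of 192:
88^1 ≡ 88 (mod 193)
88^2 ≡ 24 (mod 193)
88^3 ≡ 182 (mod 193)
88^4 ≡ 190 (mod 193)
88^6 ≡ 121 (mod 193)
88^8 ≡ 9 (mod 193)
88^12 ≡ 166 (mod 193)
88^16 ≡ 81 (mod 193)
88^24 ≡ 150 (mod 193)
88^32 ≡ 192 (mod 193)
88^48 ≡ 112 (mod 193)
88^64 ≡ 1 (mod 193) ✓
So ord_193(88) = 64.

64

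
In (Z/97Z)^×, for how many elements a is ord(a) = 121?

0

φ(97) = 97 − 1 = 96 = 2^5 · 3.
In a cyclic group of order 96, there are φ(d) elements of order d for each divisor d of 96, and zero for non-divisors.
121 does not divide 96, so no element of (Z/97Z)^× has order 121.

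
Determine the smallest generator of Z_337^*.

10

φ(337) = 337 − 1 = 336 = 2^4 · 3 · 7.
Test candidates g = 2, 3, … against the prime factors q ∈ {2, 3, 7} of φ(337): g is a generator iff g^(336/q) ≢ 1 for every such q.
g = 2: 2^168 ≡ 1 — hits 1, so not a primitive root.
g = 3: 3^168 ≡ 1 — hits 1, so not a primitive root.
g = 4: 4^168 ≡ 1 — hits 1, so not a primitive root.
g = 5: 5^168 ≡ 336; 5^112 ≡ 1 — hits 1, so not a primitive root.
g = 6: 6^168 ≡ 1 — hits 1, so not a primitive root.
g = 7: 7^168 ≡ 1 — hits 1, so not a primitive root.
g = 8: 8^168 ≡ 1 — hits 1, so not a primitive root.
g = 9: 9^168 ≡ 1 — hits 1, so not a primitive root.
g = 10: 10^168 ≡ 336; 10^112 ≡ 128; 10^48 ≡ 175 — none is 1, so 10 is a primitive root.
So 10 is the smallest generator of (Z/337Z)^×.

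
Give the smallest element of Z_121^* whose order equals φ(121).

2

φ(121) = φ(11^2) = 11·(11−1) = 110 = 2 · 5 · 11.
Test candidates g = 2, 3, … against the prime factors q ∈ {2, 5, 11} of φ(121): g is a generator iff g^(110/q) ≢ 1 for every such q.
g = 2: 2^55 ≡ 120; 2^22 ≡ 81; 2^10 ≡ 56 — none is 1, so 2 is a primitive root.
So 2 is the smallest generator of (Z/121Z)^×.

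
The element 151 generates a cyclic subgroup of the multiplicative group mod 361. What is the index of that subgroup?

By Lagrange's theorem, ord_361(151) divides φ(361) = φ(19^2) = 19·(19−1) = 342 = 2 · 3^2 · 19.
Divisors of 342: 1, 2, 3, 6, 9, 18, 19, 38, 57, 114, 171, 342.
Evaluate successive powers at the divisors of 342:
151^1 ≡ 151 (mod 361)
151^2 ≡ 58 (mod 361)
151^3 ≡ 94 (mod 361)
151^6 ≡ 172 (mod 361)
151^9 ≡ 284 (mod 361)
151^18 ≡ 153 (mod 361)
151^19 ≡ 360 (mod 361)
151^38 ≡ 1 (mod 361) ✓
So ord_361(151) = 38, hence |⟨151⟩| = 38.
Index = |(Z/361Z)^×| / |⟨151⟩| = 342 / 38 = 9.

9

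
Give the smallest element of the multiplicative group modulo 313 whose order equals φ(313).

10

φ(313) = 313 − 1 = 312 = 2^3 · 3 · 13.
g is a primitive root iff g^(312/q) ≢ 1 (mod 313) for each prime q ∈ {2, 3, 13}.
g = 2: 2^156 ≡ 1 — hits 1, so not a primitive root.
g = 3: 3^156 ≡ 1 — hits 1, so not a primitive root.
g = 4: 4^156 ≡ 1 — hits 1, so not a primitive root.
g = 5: 5^156 ≡ 312; 5^104 ≡ 1 — hits 1, so not a primitive root.
g = 6: 6^156 ≡ 1 — hits 1, so not a primitive root.
g = 7: 7^156 ≡ 312; 7^104 ≡ 1 — hits 1, so not a primitive root.
g = 8: 8^156 ≡ 1 — hits 1, so not a primitive root.
g = 9: 9^156 ≡ 1 — hits 1, so not a primitive root.
g = 10: 10^156 ≡ 312; 10^104 ≡ 214; 10^24 ≡ 103 — none is 1, so 10 is a primitive root.
So 10 is the smallest generator of (Z/313Z)^×.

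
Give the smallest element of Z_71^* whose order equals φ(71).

7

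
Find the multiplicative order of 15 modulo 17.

ord(15) | φ(17) = 17 − 1 = 16 = 2^4.
Divisors of 16: 1, 2, 4, 8, 16.
Evaluate successive powers at the divisors of 16:
15^1 ≡ 15 (mod 17)
15^2 ≡ 4 (mod 17)
15^4 ≡ 16 (mod 17)
15^8 ≡ 1 (mod 17) ✓
The smallest such exponent is 8, so the order of 15 is 8.

8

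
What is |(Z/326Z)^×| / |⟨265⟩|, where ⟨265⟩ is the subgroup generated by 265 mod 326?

The order of 265 must divide φ(326) = φ(2)·φ(163) = 1·162 = 162 = 2 · 3^4.
Divisors of 162: 1, 2, 3, 6, 9, 18, 27, 54, 81, 162.
Test each divisor d:
265^1 ≡ 265 (mod 326)
265^2 ≡ 135 (mod 326)
265^3 ≡ 241 (mod 326)
265^6 ≡ 53 (mod 326)
265^9 ≡ 59 (mod 326)
265^18 ≡ 221 (mod 326)
265^27 ≡ 325 (mod 326)
265^54 ≡ 1 (mod 326) ✓
Thus |⟨265⟩| = ord(265) = 54.
[(Z/326Z)^× : ⟨265⟩] = 162/54 = 3.

3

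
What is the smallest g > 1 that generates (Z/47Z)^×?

φ(47) = 47 − 1 = 46 = 2 · 23.
g is a primitive root iff g^(46/q) ≢ 1 (mod 47) for each prime q ∈ {2, 23}.
g = 2: 2^23 ≡ 1 — hits 1, so not a primitive root.
g = 3: 3^23 ≡ 1 — hits 1, so not a primitive root.
g = 4: 4^23 ≡ 1 — hits 1, so not a primitive root.
g = 5: 5^23 ≡ 46; 5^2 ≡ 25 — none is 1, so 5 is a primitive root.
Hence the least primitive root of 47 is 5.

5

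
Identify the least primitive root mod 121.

φ(121) = φ(11^2) = 11·(11−1) = 110 = 2 · 5 · 11.
Test candidates g = 2, 3, … against the prime factors q ∈ {2, 5, 11} of φ(121): g is a generator iff g^(110/q) ≢ 1 for every such q.
g = 2: 2^55 ≡ 120; 2^22 ≡ 81; 2^10 ≡ 56 — none is 1, so 2 is a primitive root.
So 2 is the smallest generator of (Z/121Z)^×.

2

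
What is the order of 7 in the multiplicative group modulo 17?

By Lagrange's theorem, ord_17(7) divides φ(17) = 17 − 1 = 16 = 2^4.
Divisors of 16: 1, 2, 4, 8, 16.
Test each divisor d:
7^1 ≡ 7 (mod 17)
7^2 ≡ 15 (mod 17)
7^4 ≡ 4 (mod 17)
7^8 ≡ 16 (mod 17)
7^16 ≡ 1 (mod 17) ✓
The smallest such exponent is 16, so the order of 7 is 16.

16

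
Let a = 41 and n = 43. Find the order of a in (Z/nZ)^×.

By Lagrange's theorem, ord_43(41) divides φ(43) = 43 − 1 = 42 = 2 · 3 · 7.
Divisors of 42: 1, 2, 3, 6, 7, 14, 21, 42.
Check 41^d mod 43 for each divisor in increasing order:
41^1 ≡ 41
41^2 ≡ 4
41^3 ≡ 35
41^6 ≡ 21
41^7 ≡ 1
Hence ord(41) = 7.

7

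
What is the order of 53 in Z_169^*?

13

The order of 53 must divide φ(169) = φ(13^2) = 13·(13−1) = 156 = 2^2 · 3 · 13.
Divisors of 156: 1, 2, 3, 4, 6, 12, 13, 26, 39, 52, 78, 156.
Compute 53^d (mod 169) for the divisors d until we hit 1:
53^1 ≡ 53 (mod 169)
53^2 ≡ 105 (mod 169)
53^3 ≡ 157 (mod 169)
53^4 ≡ 40 (mod 169)
53^6 ≡ 144 (mod 169)
53^12 ≡ 118 (mod 169)
53^13 ≡ 1 (mod 169) ✓
Hence ord(53) = 13.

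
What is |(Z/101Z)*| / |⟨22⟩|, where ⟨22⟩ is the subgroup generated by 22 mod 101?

2

By Lagrange's theorem, ord_101(22) divides φ(101) = 101 − 1 = 100 = 2^2 · 5^2.
Divisors of 100: 1, 2, 4, 5, 10, 20, 25, 50, 100.
Test each divisor d:
22^1 ≡ 22 (mod 101)
22^2 ≡ 80 (mod 101)
22^4 ≡ 37 (mod 101)
22^5 ≡ 6 (mod 101)
22^10 ≡ 36 (mod 101)
22^20 ≡ 84 (mod 101)
22^25 ≡ 100 (mod 101)
22^50 ≡ 1 (mod 101) ✓
The order of 22 is 50, so the subgroup it generates has 50 elements.
Index = |(Z/101Z)^×| / |⟨22⟩| = 100 / 50 = 2.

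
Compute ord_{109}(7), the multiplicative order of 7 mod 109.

ord(7) | φ(109) = 109 − 1 = 108 = 2^2 · 3^3.
Divisors of 108: 1, 2, 3, 4, 6, 9, 12, 18, 27, 36, 54, 108.
Test each divisor d:
7^1 ≡ 7
7^2 ≡ 49
7^3 ≡ 16
7^4 ≡ 3
7^6 ≡ 38
7^9 ≡ 63
7^12 ≡ 27
7^18 ≡ 45
7^27 ≡ 1
Therefore the multiplicative order of 7 modulo 109 is 27.

27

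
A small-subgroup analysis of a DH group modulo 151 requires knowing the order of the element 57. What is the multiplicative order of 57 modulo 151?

50

The order of 57 must divide φ(151) = 151 − 1 = 150 = 2 · 3 · 5^2.
Divisors of 150: 1, 2, 3, 5, 6, 10, 15, 25, 30, 50, 75, 150.
Compute 57^d (mod 151) for the divisors d until we hit 1:
57^1 ≡ 57 (mod 151)
57^2 ≡ 78 (mod 151)
57^3 ≡ 67 (mod 151)
57^5 ≡ 92 (mod 151)
57^6 ≡ 110 (mod 151)
57^10 ≡ 8 (mod 151)
57^15 ≡ 132 (mod 151)
57^25 ≡ 150 (mod 151)
57^30 ≡ 59 (mod 151)
57^50 ≡ 1 (mod 151) ✓
Hence ord(57) = 50.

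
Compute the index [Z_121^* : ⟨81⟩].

22

ord(81) | φ(121) = φ(11^2) = 11·(11−1) = 110 = 2 · 5 · 11.
Divisors of 110: 1, 2, 5, 10, 11, 22, 55, 110.
Test each divisor d:
81^1 ≡ 81 (mod 121)
81^2 ≡ 27 (mod 121)
81^5 ≡ 1 (mod 121) ✓
Thus |⟨81⟩| = ord(81) = 5.
The index is φ(121) / ord(81) = 110 / 5 = 22.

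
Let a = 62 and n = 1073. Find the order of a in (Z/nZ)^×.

126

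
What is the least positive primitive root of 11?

φ(11) = 11 − 1 = 10 = 2 · 5.
g is a primitive root iff g^(10/q) ≢ 1 (mod 11) for each prime q ∈ {2, 5}.
g = 2: 2^5 ≡ 10; 2^2 ≡ 4 — none is 1, so 2 is a primitive root.
The smallest primitive root modulo 11 is 2.

2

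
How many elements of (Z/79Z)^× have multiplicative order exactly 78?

24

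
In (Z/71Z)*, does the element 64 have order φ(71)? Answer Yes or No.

No

φ(71) = 71 − 1 = 70 = 2 · 5 · 7.
An element g generates (Z/71Z)^× iff g^(70/q) ≢ 1 (mod 71) for each prime q ∈ {2, 5, 7}.
64^35 ≡ 1 (mod 71)  [q = 2: ≡ 1 ✗]
64^14 ≡ 54 (mod 71)  [q = 5: ≢ 1 ✓]
64^10 ≡ 45 (mod 71)  [q = 7: ≢ 1 ✓]
64^35 ≡ 1 shows ord(64) | 35, strictly less than φ(71); not a primitive root.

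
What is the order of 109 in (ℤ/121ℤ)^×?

22

By Lagrange's theorem, ord_121(109) divides φ(121) = φ(11^2) = 11·(11−1) = 110 = 2 · 5 · 11.
Divisors of 110: 1, 2, 5, 10, 11, 22, 55, 110.
Compute 109^d (mod 121) for the divisors d until we hit 1:
109^1 ≡ 109 (mod 121)
109^2 ≡ 23 (mod 121)
109^5 ≡ 65 (mod 121)
109^10 ≡ 111 (mod 121)
109^11 ≡ 120 (mod 121)
109^22 ≡ 1 (mod 121) ✓
So ord_121(109) = 22.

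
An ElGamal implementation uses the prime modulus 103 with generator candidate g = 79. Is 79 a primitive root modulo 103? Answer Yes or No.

No

φ(103) = 103 − 1 = 102 = 2 · 3 · 17.
An element g generates (Z/103Z)^× iff g^(102/q) ≢ 1 (mod 103) for each prime q ∈ {2, 3, 17}.
79^51 ≡ 1 (mod 103)  [q = 2: ≡ 1 ✗]
79^34 ≡ 1 (mod 103)  [q = 3: ≡ 1 ✗]
79^6 ≡ 72 (mod 103)  [q = 17: ≢ 1 ✓]
79^51 ≡ 1 shows ord(79) | 51, strictly less than φ(103); not a primitive root.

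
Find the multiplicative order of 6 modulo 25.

5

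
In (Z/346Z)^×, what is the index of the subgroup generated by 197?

Since 197 ∈ (Z/346Z)^×, its order divides φ(346) = φ(2)·φ(173) = 1·172 = 172 = 2^2 · 43.
Divisors of 172: 1, 2, 4, 43, 86, 172.
Check 197^d mod 346 for each divisor in increasing order:
197^1 ≡ 197 (mod 346)
197^2 ≡ 57 (mod 346)
197^4 ≡ 135 (mod 346)
197^43 ≡ 345 (mod 346)
197^86 ≡ 1 (mod 346) ✓
Thus |⟨197⟩| = ord(197) = 86.
[(Z/346Z)^× : ⟨197⟩] = 172/86 = 2.

2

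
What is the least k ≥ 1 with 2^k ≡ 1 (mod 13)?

Since 2 ∈ (Z/13Z)^×, its order divides φ(13) = 13 − 1 = 12 = 2^2 · 3.
Divisors of 12: 1, 2, 3, 4, 6, 12.
Compute 2^d (mod 13) for the divisors d until we hit 1:
2^1 ≡ 2 (mod 13)
2^2 ≡ 4 (mod 13)
2^3 ≡ 8 (mod 13)
2^4 ≡ 3 (mod 13)
2^6 ≡ 12 (mod 13)
2^12 ≡ 1 (mod 13) ✓
Therefore the multiplicative order of 2 modulo 13 is 12.

12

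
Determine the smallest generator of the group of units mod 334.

5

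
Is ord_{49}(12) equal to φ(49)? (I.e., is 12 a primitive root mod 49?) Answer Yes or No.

Yes

φ(49) = φ(7^2) = 7·(7−1) = 42 = 2 · 3 · 7.
12 is a primitive root mod 49 iff 12^(φ(49)/q) ≢ 1 for every prime q | φ(49), i.e. q ∈ {2, 3, 7}.
12^21 ≡ 48 (mod 49)  [q = 2: ≢ 1 ✓]
12^14 ≡ 18 (mod 49)  [q = 3: ≢ 1 ✓]
12^6 ≡ 22 (mod 49)  [q = 7: ≢ 1 ✓]
Every test exponent gives a nontrivial residue, hence 12 generates the full group.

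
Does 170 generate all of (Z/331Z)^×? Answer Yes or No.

Yes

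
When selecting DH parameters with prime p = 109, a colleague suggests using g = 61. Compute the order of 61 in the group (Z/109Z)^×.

54

Since 61 ∈ (Z/109Z)^×, its order divides φ(109) = 109 − 1 = 108 = 2^2 · 3^3.
Divisors of 108: 1, 2, 3, 4, 6, 9, 12, 18, 27, 36, 54, 108.
Evaluate successive powers at the divisors of 108:
61^1 ≡ 61 (mod 109)
61^2 ≡ 15 (mod 109)
61^3 ≡ 43 (mod 109)
61^4 ≡ 7 (mod 109)
61^6 ≡ 105 (mod 109)
61^9 ≡ 46 (mod 109)
61^12 ≡ 16 (mod 109)
61^18 ≡ 45 (mod 109)
61^27 ≡ 108 (mod 109)
61^36 ≡ 63 (mod 109)
61^54 ≡ 1 (mod 109) ✓
Therefore the multiplicative order of 61 modulo 109 is 54.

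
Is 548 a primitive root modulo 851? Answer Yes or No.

No

851 = 23 · 37 is a product of two distinct odd primes, so (Z/851Z)^× ≅ (Z/23Z)^× × (Z/37Z)^× is not cyclic.
No primitive root modulo 851 exists; in particular 548 is not one.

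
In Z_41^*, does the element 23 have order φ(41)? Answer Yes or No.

φ(41) = 41 − 1 = 40 = 2^3 · 5.
It suffices to check that the order of 23 is not a proper divisor of 40: compute 23^(40/q) for q ∈ {2, 5}.
23^20 ≡ 1 (mod 41)  [q = 2: ≡ 1 ✗]
23^8 ≡ 10 (mod 41)  [q = 5: ≢ 1 ✓]
Since 23^20 ≡ 1, the order of 23 divides 20 < 40, so 23 is not a primitive root.

No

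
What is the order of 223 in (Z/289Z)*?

136

By Lagrange's theorem, ord_289(223) divides φ(289) = φ(17^2) = 17·(17−1) = 272 = 2^4 · 17.
Divisors of 272: 1, 2, 4, 8, 16, 17, 34, 68, 136, 272.
Check 223^d mod 289 for each divisor in increasing order:
223^1 ≡ 223
223^2 ≡ 21
223^4 ≡ 152
223^8 ≡ 273
223^16 ≡ 256
223^17 ≡ 155
223^34 ≡ 38
223^68 ≡ 288
223^136 ≡ 1
So ord_289(223) = 136.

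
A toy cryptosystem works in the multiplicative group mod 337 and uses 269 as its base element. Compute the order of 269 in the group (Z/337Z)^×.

Since 269 ∈ (Z/337Z)^×, its order divides φ(337) = 337 − 1 = 336 = 2^4 · 3 · 7.
Divisors of 336: 1, 2, 3, 4, 6, 7, 8, 12, 14, 16, 21, 24, 28, 42, 48, 56, 84, 112, 168, 336.
Compute 269^d (mod 337) for the divisors d until we hit 1:
269^1 ≡ 269 (mod 337)
269^2 ≡ 243 (mod 337)
269^3 ≡ 326 (mod 337)
269^4 ≡ 74 (mod 337)
269^6 ≡ 121 (mod 337)
269^7 ≡ 197 (mod 337)
269^8 ≡ 84 (mod 337)
269^12 ≡ 150 (mod 337)
269^14 ≡ 54 (mod 337)
269^16 ≡ 316 (mod 337)
269^21 ≡ 191 (mod 337)
269^24 ≡ 258 (mod 337)
269^28 ≡ 220 (mod 337)
269^42 ≡ 85 (mod 337)
269^48 ≡ 175 (mod 337)
269^56 ≡ 209 (mod 337)
269^84 ≡ 148 (mod 337)
269^112 ≡ 208 (mod 337)
269^168 ≡ 336 (mod 337)
269^336 ≡ 1 (mod 337) ✓
The smallest such exponent is 336, so the order of 269 is 336.

336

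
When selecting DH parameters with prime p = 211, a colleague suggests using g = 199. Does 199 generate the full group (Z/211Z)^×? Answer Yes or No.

φ(211) = 211 − 1 = 210 = 2 · 3 · 5 · 7.
An element g generates (Z/211Z)^× iff g^(210/q) ≢ 1 (mod 211) for each prime q ∈ {2, 3, 5, 7}.
199^105 ≡ 1 (mod 211)  [q = 2: ≡ 1 ✗]
199^70 ≡ 1 (mod 211)  [q = 3: ≡ 1 ✗]
199^42 ≡ 1 (mod 211)  [q = 5: ≡ 1 ✗]
199^30 ≡ 144 (mod 211)  [q = 7: ≢ 1 ✓]
The check at q = 2 fails, so 199 generates a proper subgroup.

No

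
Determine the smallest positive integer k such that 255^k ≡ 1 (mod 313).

26

Since 255 ∈ (Z/313Z)^×, its order divides φ(313) = 313 − 1 = 312 = 2^3 · 3 · 13.
Divisors of 312: 1, 2, 3, 4, 6, 8, 12, 13, 24, 26, 39, 52, 78, 104, 156, 312.
Check 255^d mod 313 for each divisor in increasing order:
255^1 ≡ 255
255^2 ≡ 234
255^3 ≡ 200
255^4 ≡ 294
255^6 ≡ 249
255^8 ≡ 48
255^12 ≡ 27
255^13 ≡ 312
255^24 ≡ 103
255^26 ≡ 1
The smallest such exponent is 26, so the order of 255 is 26.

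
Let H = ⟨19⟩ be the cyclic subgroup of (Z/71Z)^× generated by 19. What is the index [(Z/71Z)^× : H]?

2

The order of 19 must divide φ(71) = 71 − 1 = 70 = 2 · 5 · 7.
Divisors of 70: 1, 2, 5, 7, 10, 14, 35, 70.
Check 19^d mod 71 for each divisor in increasing order:
19^1 ≡ 19 (mod 71)
19^2 ≡ 6 (mod 71)
19^5 ≡ 45 (mod 71)
19^7 ≡ 57 (mod 71)
19^10 ≡ 37 (mod 71)
19^14 ≡ 54 (mod 71)
19^35 ≡ 1 (mod 71) ✓
The order of 19 is 35, so the subgroup it generates has 35 elements.
Index = |(Z/71Z)^×| / |⟨19⟩| = 70 / 35 = 2.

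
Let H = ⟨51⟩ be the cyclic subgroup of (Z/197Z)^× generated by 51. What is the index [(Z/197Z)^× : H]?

By Lagrange's theorem, ord_197(51) divides φ(197) = 197 − 1 = 196 = 2^2 · 7^2.
Divisors of 196: 1, 2, 4, 7, 14, 28, 49, 98, 196.
Compute 51^d (mod 197) for the divisors d until we hit 1:
51^1 ≡ 51 (mod 197)
51^2 ≡ 40 (mod 197)
51^4 ≡ 24 (mod 197)
51^7 ≡ 104 (mod 197)
51^14 ≡ 178 (mod 197)
51^28 ≡ 164 (mod 197)
51^49 ≡ 1 (mod 197) ✓
So ord_197(51) = 49, hence |⟨51⟩| = 49.
Index = |(Z/197Z)^×| / |⟨51⟩| = 196 / 49 = 4.

4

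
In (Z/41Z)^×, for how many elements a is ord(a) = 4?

φ(41) = 41 − 1 = 40 = 2^3 · 5.
Since (Z/41Z)^× is cyclic of order 40, the number of elements of order d is φ(d) when d | 40 and 0 otherwise.
4 = 2^2 divides 40, and φ(4) = 2.

2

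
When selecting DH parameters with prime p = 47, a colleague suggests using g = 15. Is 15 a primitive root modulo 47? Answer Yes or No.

Yes

φ(47) = 47 − 1 = 46 = 2 · 23.
It suffices to check that the order of 15 is not a proper divisor of 46: compute 15^(46/q) for q ∈ {2, 23}.
15^23 ≡ 46 (mod 47)  [q = 2: ≢ 1 ✓]
15^2 ≡ 37 (mod 47)  [q = 23: ≢ 1 ✓]
None equal 1, so ord_47(15) = 46: 15 is a primitive root.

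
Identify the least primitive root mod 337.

10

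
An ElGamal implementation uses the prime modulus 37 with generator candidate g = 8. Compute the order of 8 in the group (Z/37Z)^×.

12

Since 8 ∈ (Z/37Z)^×, its order divides φ(37) = 37 − 1 = 36 = 2^2 · 3^2.
Divisors of 36: 1, 2, 3, 4, 6, 9, 12, 18, 36.
Check 8^d mod 37 for each divisor in increasing order:
8^1 ≡ 8 (mod 37)
8^2 ≡ 27 (mod 37)
8^3 ≡ 31 (mod 37)
8^4 ≡ 26 (mod 37)
8^6 ≡ 36 (mod 37)
8^9 ≡ 6 (mod 37)
8^12 ≡ 1 (mod 37) ✓
Therefore the multiplicative order of 8 modulo 37 is 12.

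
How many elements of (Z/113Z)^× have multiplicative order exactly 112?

48

φ(113) = 113 − 1 = 112 = 2^4 · 7.
In a cyclic group of order 112, there are φ(d) elements of order d for each divisor d of 112, and zero for non-divisors.
112 = 2^4 · 7 divides 112, and φ(112) = 48.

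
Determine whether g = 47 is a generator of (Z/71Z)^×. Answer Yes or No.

Yes

φ(71) = 71 − 1 = 70 = 2 · 5 · 7.
Test 47^(70/q) mod 71 for each prime factor q of 70:
47^35 ≡ 70 (mod 71)  [q = 2: ≢ 1 ✓]
47^14 ≡ 25 (mod 71)  [q = 5: ≢ 1 ✓]
47^10 ≡ 37 (mod 71)  [q = 7: ≢ 1 ✓]
None equal 1, so ord_71(47) = 70: 47 is a primitive root.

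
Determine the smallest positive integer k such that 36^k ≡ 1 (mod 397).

198

ord(36) | φ(397) = 397 − 1 = 396 = 2^2 · 3^2 · 11.
Divisors of 396: 1, 2, 3, 4, 6, 9, 11, 12, 18, 22, 33, 36, 44, 66, 99, 132, 198, 396.
Compute 36^d (mod 397) for the divisors d until we hit 1:
36^1 ≡ 36 (mod 397)
36^2 ≡ 105 (mod 397)
36^3 ≡ 207 (mod 397)
36^4 ≡ 306 (mod 397)
36^6 ≡ 370 (mod 397)
36^9 ≡ 366 (mod 397)
36^11 ≡ 318 (mod 397)
36^12 ≡ 332 (mod 397)
36^18 ≡ 167 (mod 397)
36^22 ≡ 286 (mod 397)
36^33 ≡ 35 (mod 397)
36^36 ≡ 99 (mod 397)
36^44 ≡ 14 (mod 397)
36^66 ≡ 34 (mod 397)
36^99 ≡ 396 (mod 397)
36^132 ≡ 362 (mod 397)
36^198 ≡ 1 (mod 397) ✓
So ord_397(36) = 198.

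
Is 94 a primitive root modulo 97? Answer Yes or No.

No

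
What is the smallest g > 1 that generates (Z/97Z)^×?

φ(97) = 97 − 1 = 96 = 2^5 · 3.
Test candidates g = 2, 3, … against the prime factors q ∈ {2, 3} of φ(97): g is a generator iff g^(96/q) ≢ 1 for every such q.
g = 2: 2^48 ≡ 1 — hits 1, so not a primitive root.
g = 3: 3^48 ≡ 1 — hits 1, so not a primitive root.
g = 4: 4^48 ≡ 1 — hits 1, so not a primitive root.
g = 5: 5^48 ≡ 96; 5^32 ≡ 35 — none is 1, so 5 is a primitive root.
So 5 is the smallest generator of (Z/97Z)^×.

5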